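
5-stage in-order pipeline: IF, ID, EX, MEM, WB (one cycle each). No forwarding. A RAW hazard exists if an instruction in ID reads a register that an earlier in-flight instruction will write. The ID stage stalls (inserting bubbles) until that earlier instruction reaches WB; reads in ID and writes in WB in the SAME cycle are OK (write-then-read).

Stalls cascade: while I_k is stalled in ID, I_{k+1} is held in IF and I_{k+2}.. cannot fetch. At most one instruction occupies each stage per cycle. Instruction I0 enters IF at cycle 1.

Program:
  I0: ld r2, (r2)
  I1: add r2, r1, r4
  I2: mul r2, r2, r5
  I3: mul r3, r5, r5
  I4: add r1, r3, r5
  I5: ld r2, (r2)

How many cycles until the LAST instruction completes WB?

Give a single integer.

I0 ld r2 <- r2: IF@1 ID@2 stall=0 (-) EX@3 MEM@4 WB@5
I1 add r2 <- r1,r4: IF@2 ID@3 stall=0 (-) EX@4 MEM@5 WB@6
I2 mul r2 <- r2,r5: IF@3 ID@4 stall=2 (RAW on I1.r2 (WB@6)) EX@7 MEM@8 WB@9
I3 mul r3 <- r5,r5: IF@4 ID@7 stall=0 (-) EX@8 MEM@9 WB@10
I4 add r1 <- r3,r5: IF@7 ID@8 stall=2 (RAW on I3.r3 (WB@10)) EX@11 MEM@12 WB@13
I5 ld r2 <- r2: IF@8 ID@11 stall=0 (-) EX@12 MEM@13 WB@14

Answer: 14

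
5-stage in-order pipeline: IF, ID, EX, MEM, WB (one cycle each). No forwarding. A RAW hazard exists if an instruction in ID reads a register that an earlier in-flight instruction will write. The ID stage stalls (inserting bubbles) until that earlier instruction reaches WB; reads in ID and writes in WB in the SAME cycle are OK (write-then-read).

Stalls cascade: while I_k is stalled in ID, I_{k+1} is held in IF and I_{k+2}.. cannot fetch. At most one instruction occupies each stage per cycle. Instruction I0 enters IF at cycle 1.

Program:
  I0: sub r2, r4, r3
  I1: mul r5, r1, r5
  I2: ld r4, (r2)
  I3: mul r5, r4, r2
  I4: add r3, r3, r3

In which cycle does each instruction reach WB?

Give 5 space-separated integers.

Answer: 5 6 8 11 12

Derivation:
I0 sub r2 <- r4,r3: IF@1 ID@2 stall=0 (-) EX@3 MEM@4 WB@5
I1 mul r5 <- r1,r5: IF@2 ID@3 stall=0 (-) EX@4 MEM@5 WB@6
I2 ld r4 <- r2: IF@3 ID@4 stall=1 (RAW on I0.r2 (WB@5)) EX@6 MEM@7 WB@8
I3 mul r5 <- r4,r2: IF@4 ID@6 stall=2 (RAW on I2.r4 (WB@8)) EX@9 MEM@10 WB@11
I4 add r3 <- r3,r3: IF@6 ID@9 stall=0 (-) EX@10 MEM@11 WB@12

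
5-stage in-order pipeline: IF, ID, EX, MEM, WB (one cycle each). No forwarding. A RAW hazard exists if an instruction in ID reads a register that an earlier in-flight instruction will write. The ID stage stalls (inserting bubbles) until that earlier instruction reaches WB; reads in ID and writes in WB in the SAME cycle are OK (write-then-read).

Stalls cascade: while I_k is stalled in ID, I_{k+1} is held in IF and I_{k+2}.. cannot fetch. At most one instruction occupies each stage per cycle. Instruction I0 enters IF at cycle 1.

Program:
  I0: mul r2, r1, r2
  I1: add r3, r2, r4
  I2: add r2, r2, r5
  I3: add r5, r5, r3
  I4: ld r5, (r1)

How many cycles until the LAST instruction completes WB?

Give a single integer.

I0 mul r2 <- r1,r2: IF@1 ID@2 stall=0 (-) EX@3 MEM@4 WB@5
I1 add r3 <- r2,r4: IF@2 ID@3 stall=2 (RAW on I0.r2 (WB@5)) EX@6 MEM@7 WB@8
I2 add r2 <- r2,r5: IF@3 ID@6 stall=0 (-) EX@7 MEM@8 WB@9
I3 add r5 <- r5,r3: IF@6 ID@7 stall=1 (RAW on I1.r3 (WB@8)) EX@9 MEM@10 WB@11
I4 ld r5 <- r1: IF@7 ID@9 stall=0 (-) EX@10 MEM@11 WB@12

Answer: 12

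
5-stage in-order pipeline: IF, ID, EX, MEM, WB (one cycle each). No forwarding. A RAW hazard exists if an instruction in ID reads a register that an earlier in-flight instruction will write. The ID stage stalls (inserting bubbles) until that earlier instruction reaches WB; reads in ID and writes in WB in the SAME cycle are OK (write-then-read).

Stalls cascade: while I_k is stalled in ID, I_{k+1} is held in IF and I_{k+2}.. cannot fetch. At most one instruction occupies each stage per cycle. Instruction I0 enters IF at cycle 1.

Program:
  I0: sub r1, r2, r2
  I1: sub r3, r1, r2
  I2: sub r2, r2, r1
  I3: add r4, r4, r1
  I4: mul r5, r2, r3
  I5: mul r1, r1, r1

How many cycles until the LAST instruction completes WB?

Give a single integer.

Answer: 13

Derivation:
I0 sub r1 <- r2,r2: IF@1 ID@2 stall=0 (-) EX@3 MEM@4 WB@5
I1 sub r3 <- r1,r2: IF@2 ID@3 stall=2 (RAW on I0.r1 (WB@5)) EX@6 MEM@7 WB@8
I2 sub r2 <- r2,r1: IF@3 ID@6 stall=0 (-) EX@7 MEM@8 WB@9
I3 add r4 <- r4,r1: IF@6 ID@7 stall=0 (-) EX@8 MEM@9 WB@10
I4 mul r5 <- r2,r3: IF@7 ID@8 stall=1 (RAW on I2.r2 (WB@9)) EX@10 MEM@11 WB@12
I5 mul r1 <- r1,r1: IF@8 ID@10 stall=0 (-) EX@11 MEM@12 WB@13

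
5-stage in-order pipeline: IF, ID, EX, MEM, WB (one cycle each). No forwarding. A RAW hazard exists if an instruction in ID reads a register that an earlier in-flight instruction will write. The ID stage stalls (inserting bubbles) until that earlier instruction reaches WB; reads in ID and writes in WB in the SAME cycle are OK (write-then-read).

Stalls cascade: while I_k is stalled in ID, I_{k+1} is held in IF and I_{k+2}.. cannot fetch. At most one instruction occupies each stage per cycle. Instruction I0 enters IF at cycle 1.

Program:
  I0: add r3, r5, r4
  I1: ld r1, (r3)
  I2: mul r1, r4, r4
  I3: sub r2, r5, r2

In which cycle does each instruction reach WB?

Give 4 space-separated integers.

Answer: 5 8 9 10

Derivation:
I0 add r3 <- r5,r4: IF@1 ID@2 stall=0 (-) EX@3 MEM@4 WB@5
I1 ld r1 <- r3: IF@2 ID@3 stall=2 (RAW on I0.r3 (WB@5)) EX@6 MEM@7 WB@8
I2 mul r1 <- r4,r4: IF@3 ID@6 stall=0 (-) EX@7 MEM@8 WB@9
I3 sub r2 <- r5,r2: IF@6 ID@7 stall=0 (-) EX@8 MEM@9 WB@10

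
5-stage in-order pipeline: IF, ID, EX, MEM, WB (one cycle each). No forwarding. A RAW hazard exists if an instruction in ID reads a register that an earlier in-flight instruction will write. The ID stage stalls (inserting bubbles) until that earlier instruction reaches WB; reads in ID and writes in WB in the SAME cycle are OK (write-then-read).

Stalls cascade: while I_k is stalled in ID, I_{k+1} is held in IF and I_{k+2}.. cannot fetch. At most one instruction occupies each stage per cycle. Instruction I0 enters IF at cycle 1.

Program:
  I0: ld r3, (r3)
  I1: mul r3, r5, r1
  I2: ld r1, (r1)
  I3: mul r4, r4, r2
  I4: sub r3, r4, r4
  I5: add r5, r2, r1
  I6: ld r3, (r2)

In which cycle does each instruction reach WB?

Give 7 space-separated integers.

I0 ld r3 <- r3: IF@1 ID@2 stall=0 (-) EX@3 MEM@4 WB@5
I1 mul r3 <- r5,r1: IF@2 ID@3 stall=0 (-) EX@4 MEM@5 WB@6
I2 ld r1 <- r1: IF@3 ID@4 stall=0 (-) EX@5 MEM@6 WB@7
I3 mul r4 <- r4,r2: IF@4 ID@5 stall=0 (-) EX@6 MEM@7 WB@8
I4 sub r3 <- r4,r4: IF@5 ID@6 stall=2 (RAW on I3.r4 (WB@8)) EX@9 MEM@10 WB@11
I5 add r5 <- r2,r1: IF@6 ID@9 stall=0 (-) EX@10 MEM@11 WB@12
I6 ld r3 <- r2: IF@9 ID@10 stall=0 (-) EX@11 MEM@12 WB@13

Answer: 5 6 7 8 11 12 13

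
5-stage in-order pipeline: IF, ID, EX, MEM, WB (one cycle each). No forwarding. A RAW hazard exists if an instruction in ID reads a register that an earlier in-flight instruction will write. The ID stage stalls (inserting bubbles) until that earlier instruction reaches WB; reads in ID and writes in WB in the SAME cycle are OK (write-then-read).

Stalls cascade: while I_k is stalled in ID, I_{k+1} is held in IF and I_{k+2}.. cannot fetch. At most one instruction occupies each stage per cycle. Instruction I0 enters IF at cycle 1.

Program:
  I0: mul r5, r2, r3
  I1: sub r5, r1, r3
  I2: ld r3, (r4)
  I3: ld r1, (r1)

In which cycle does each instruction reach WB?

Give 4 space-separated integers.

I0 mul r5 <- r2,r3: IF@1 ID@2 stall=0 (-) EX@3 MEM@4 WB@5
I1 sub r5 <- r1,r3: IF@2 ID@3 stall=0 (-) EX@4 MEM@5 WB@6
I2 ld r3 <- r4: IF@3 ID@4 stall=0 (-) EX@5 MEM@6 WB@7
I3 ld r1 <- r1: IF@4 ID@5 stall=0 (-) EX@6 MEM@7 WB@8

Answer: 5 6 7 8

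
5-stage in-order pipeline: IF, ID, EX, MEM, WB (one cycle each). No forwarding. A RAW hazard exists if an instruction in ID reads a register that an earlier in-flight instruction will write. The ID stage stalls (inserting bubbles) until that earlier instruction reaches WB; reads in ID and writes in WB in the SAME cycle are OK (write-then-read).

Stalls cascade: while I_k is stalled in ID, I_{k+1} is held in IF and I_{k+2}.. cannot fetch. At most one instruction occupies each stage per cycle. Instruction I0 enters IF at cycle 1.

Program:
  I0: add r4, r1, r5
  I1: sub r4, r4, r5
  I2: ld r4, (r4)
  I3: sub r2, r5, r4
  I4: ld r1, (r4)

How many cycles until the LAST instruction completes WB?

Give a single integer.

Answer: 15

Derivation:
I0 add r4 <- r1,r5: IF@1 ID@2 stall=0 (-) EX@3 MEM@4 WB@5
I1 sub r4 <- r4,r5: IF@2 ID@3 stall=2 (RAW on I0.r4 (WB@5)) EX@6 MEM@7 WB@8
I2 ld r4 <- r4: IF@3 ID@6 stall=2 (RAW on I1.r4 (WB@8)) EX@9 MEM@10 WB@11
I3 sub r2 <- r5,r4: IF@6 ID@9 stall=2 (RAW on I2.r4 (WB@11)) EX@12 MEM@13 WB@14
I4 ld r1 <- r4: IF@9 ID@12 stall=0 (-) EX@13 MEM@14 WB@15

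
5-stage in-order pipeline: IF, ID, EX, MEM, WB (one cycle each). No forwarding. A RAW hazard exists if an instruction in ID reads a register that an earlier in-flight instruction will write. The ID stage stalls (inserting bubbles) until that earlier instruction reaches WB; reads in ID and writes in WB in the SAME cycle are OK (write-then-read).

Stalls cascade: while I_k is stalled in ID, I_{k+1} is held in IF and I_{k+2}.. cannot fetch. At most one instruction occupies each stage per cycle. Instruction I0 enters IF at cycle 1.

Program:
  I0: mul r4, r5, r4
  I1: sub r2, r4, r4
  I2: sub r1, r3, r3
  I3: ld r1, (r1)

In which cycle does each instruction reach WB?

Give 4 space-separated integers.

I0 mul r4 <- r5,r4: IF@1 ID@2 stall=0 (-) EX@3 MEM@4 WB@5
I1 sub r2 <- r4,r4: IF@2 ID@3 stall=2 (RAW on I0.r4 (WB@5)) EX@6 MEM@7 WB@8
I2 sub r1 <- r3,r3: IF@3 ID@6 stall=0 (-) EX@7 MEM@8 WB@9
I3 ld r1 <- r1: IF@6 ID@7 stall=2 (RAW on I2.r1 (WB@9)) EX@10 MEM@11 WB@12

Answer: 5 8 9 12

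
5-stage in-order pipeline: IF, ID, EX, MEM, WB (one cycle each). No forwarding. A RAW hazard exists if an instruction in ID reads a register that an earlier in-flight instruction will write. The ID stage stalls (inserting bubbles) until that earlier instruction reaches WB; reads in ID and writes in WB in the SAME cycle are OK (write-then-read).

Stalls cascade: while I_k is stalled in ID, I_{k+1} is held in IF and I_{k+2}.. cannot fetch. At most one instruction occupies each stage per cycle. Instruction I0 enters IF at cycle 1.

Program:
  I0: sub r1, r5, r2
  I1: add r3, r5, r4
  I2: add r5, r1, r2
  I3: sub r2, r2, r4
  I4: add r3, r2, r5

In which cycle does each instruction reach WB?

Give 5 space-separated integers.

I0 sub r1 <- r5,r2: IF@1 ID@2 stall=0 (-) EX@3 MEM@4 WB@5
I1 add r3 <- r5,r4: IF@2 ID@3 stall=0 (-) EX@4 MEM@5 WB@6
I2 add r5 <- r1,r2: IF@3 ID@4 stall=1 (RAW on I0.r1 (WB@5)) EX@6 MEM@7 WB@8
I3 sub r2 <- r2,r4: IF@4 ID@6 stall=0 (-) EX@7 MEM@8 WB@9
I4 add r3 <- r2,r5: IF@6 ID@7 stall=2 (RAW on I3.r2 (WB@9)) EX@10 MEM@11 WB@12

Answer: 5 6 8 9 12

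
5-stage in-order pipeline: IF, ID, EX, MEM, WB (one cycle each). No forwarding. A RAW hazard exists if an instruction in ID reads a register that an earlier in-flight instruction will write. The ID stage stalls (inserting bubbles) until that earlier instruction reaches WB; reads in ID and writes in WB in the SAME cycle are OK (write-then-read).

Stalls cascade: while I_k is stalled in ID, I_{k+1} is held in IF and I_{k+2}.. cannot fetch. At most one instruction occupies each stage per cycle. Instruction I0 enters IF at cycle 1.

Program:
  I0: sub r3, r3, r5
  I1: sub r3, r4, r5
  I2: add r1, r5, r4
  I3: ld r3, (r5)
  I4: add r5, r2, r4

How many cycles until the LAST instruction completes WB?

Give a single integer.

I0 sub r3 <- r3,r5: IF@1 ID@2 stall=0 (-) EX@3 MEM@4 WB@5
I1 sub r3 <- r4,r5: IF@2 ID@3 stall=0 (-) EX@4 MEM@5 WB@6
I2 add r1 <- r5,r4: IF@3 ID@4 stall=0 (-) EX@5 MEM@6 WB@7
I3 ld r3 <- r5: IF@4 ID@5 stall=0 (-) EX@6 MEM@7 WB@8
I4 add r5 <- r2,r4: IF@5 ID@6 stall=0 (-) EX@7 MEM@8 WB@9

Answer: 9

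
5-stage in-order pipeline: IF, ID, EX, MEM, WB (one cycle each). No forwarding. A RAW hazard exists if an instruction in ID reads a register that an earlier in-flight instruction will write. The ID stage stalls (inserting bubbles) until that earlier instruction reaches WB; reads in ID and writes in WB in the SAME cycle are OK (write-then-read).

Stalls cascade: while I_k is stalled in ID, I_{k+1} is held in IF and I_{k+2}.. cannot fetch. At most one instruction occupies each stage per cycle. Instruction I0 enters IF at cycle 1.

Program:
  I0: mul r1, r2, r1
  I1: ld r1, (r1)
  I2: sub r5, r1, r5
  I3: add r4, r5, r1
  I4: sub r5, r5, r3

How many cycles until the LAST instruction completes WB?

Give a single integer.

Answer: 15

Derivation:
I0 mul r1 <- r2,r1: IF@1 ID@2 stall=0 (-) EX@3 MEM@4 WB@5
I1 ld r1 <- r1: IF@2 ID@3 stall=2 (RAW on I0.r1 (WB@5)) EX@6 MEM@7 WB@8
I2 sub r5 <- r1,r5: IF@3 ID@6 stall=2 (RAW on I1.r1 (WB@8)) EX@9 MEM@10 WB@11
I3 add r4 <- r5,r1: IF@6 ID@9 stall=2 (RAW on I2.r5 (WB@11)) EX@12 MEM@13 WB@14
I4 sub r5 <- r5,r3: IF@9 ID@12 stall=0 (-) EX@13 MEM@14 WB@15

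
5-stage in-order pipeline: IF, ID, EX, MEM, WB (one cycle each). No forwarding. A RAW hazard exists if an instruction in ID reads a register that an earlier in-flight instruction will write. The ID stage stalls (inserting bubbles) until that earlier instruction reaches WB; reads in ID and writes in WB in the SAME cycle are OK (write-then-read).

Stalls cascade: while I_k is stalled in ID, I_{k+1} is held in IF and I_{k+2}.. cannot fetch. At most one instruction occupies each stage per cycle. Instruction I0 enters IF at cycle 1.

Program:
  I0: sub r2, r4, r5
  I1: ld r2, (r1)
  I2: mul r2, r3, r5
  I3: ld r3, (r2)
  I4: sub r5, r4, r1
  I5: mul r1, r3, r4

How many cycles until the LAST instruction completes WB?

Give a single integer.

I0 sub r2 <- r4,r5: IF@1 ID@2 stall=0 (-) EX@3 MEM@4 WB@5
I1 ld r2 <- r1: IF@2 ID@3 stall=0 (-) EX@4 MEM@5 WB@6
I2 mul r2 <- r3,r5: IF@3 ID@4 stall=0 (-) EX@5 MEM@6 WB@7
I3 ld r3 <- r2: IF@4 ID@5 stall=2 (RAW on I2.r2 (WB@7)) EX@8 MEM@9 WB@10
I4 sub r5 <- r4,r1: IF@5 ID@8 stall=0 (-) EX@9 MEM@10 WB@11
I5 mul r1 <- r3,r4: IF@8 ID@9 stall=1 (RAW on I3.r3 (WB@10)) EX@11 MEM@12 WB@13

Answer: 13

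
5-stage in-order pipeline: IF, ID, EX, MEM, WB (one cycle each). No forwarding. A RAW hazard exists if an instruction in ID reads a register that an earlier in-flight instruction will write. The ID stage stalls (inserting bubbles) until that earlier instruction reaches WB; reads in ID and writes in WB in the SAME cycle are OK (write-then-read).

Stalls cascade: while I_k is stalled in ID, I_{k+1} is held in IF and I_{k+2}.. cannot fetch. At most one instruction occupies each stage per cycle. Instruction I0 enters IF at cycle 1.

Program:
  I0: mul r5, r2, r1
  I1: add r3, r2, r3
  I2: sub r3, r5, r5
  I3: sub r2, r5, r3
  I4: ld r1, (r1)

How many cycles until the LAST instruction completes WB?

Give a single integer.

Answer: 12

Derivation:
I0 mul r5 <- r2,r1: IF@1 ID@2 stall=0 (-) EX@3 MEM@4 WB@5
I1 add r3 <- r2,r3: IF@2 ID@3 stall=0 (-) EX@4 MEM@5 WB@6
I2 sub r3 <- r5,r5: IF@3 ID@4 stall=1 (RAW on I0.r5 (WB@5)) EX@6 MEM@7 WB@8
I3 sub r2 <- r5,r3: IF@4 ID@6 stall=2 (RAW on I2.r3 (WB@8)) EX@9 MEM@10 WB@11
I4 ld r1 <- r1: IF@6 ID@9 stall=0 (-) EX@10 MEM@11 WB@12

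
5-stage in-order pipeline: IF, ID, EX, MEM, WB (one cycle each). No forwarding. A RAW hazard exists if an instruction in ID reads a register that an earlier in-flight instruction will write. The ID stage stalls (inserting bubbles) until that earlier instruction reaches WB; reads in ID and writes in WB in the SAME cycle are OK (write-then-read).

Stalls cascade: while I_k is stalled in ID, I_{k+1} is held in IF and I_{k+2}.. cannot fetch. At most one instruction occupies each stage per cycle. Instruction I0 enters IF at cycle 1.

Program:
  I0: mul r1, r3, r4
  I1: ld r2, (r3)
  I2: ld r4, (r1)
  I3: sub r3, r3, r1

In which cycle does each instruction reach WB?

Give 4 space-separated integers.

I0 mul r1 <- r3,r4: IF@1 ID@2 stall=0 (-) EX@3 MEM@4 WB@5
I1 ld r2 <- r3: IF@2 ID@3 stall=0 (-) EX@4 MEM@5 WB@6
I2 ld r4 <- r1: IF@3 ID@4 stall=1 (RAW on I0.r1 (WB@5)) EX@6 MEM@7 WB@8
I3 sub r3 <- r3,r1: IF@4 ID@6 stall=0 (-) EX@7 MEM@8 WB@9

Answer: 5 6 8 9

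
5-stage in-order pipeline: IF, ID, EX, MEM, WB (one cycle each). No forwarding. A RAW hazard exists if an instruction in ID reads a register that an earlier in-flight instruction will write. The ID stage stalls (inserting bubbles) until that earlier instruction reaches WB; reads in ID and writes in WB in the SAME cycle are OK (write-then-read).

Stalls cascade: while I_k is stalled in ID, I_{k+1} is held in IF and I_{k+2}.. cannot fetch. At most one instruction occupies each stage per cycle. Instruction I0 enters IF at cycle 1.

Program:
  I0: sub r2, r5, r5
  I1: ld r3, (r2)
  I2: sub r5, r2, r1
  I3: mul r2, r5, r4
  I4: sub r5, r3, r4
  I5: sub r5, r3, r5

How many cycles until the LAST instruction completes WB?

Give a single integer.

I0 sub r2 <- r5,r5: IF@1 ID@2 stall=0 (-) EX@3 MEM@4 WB@5
I1 ld r3 <- r2: IF@2 ID@3 stall=2 (RAW on I0.r2 (WB@5)) EX@6 MEM@7 WB@8
I2 sub r5 <- r2,r1: IF@3 ID@6 stall=0 (-) EX@7 MEM@8 WB@9
I3 mul r2 <- r5,r4: IF@6 ID@7 stall=2 (RAW on I2.r5 (WB@9)) EX@10 MEM@11 WB@12
I4 sub r5 <- r3,r4: IF@7 ID@10 stall=0 (-) EX@11 MEM@12 WB@13
I5 sub r5 <- r3,r5: IF@10 ID@11 stall=2 (RAW on I4.r5 (WB@13)) EX@14 MEM@15 WB@16

Answer: 16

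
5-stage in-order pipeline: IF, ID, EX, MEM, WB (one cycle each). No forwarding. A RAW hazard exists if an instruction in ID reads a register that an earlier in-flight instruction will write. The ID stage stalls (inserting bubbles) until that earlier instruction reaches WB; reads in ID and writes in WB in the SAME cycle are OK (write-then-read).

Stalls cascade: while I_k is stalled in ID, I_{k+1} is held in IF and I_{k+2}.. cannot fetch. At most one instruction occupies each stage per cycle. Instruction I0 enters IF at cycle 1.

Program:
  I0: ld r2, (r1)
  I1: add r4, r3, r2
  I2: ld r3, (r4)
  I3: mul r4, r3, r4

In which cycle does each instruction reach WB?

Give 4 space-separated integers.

I0 ld r2 <- r1: IF@1 ID@2 stall=0 (-) EX@3 MEM@4 WB@5
I1 add r4 <- r3,r2: IF@2 ID@3 stall=2 (RAW on I0.r2 (WB@5)) EX@6 MEM@7 WB@8
I2 ld r3 <- r4: IF@3 ID@6 stall=2 (RAW on I1.r4 (WB@8)) EX@9 MEM@10 WB@11
I3 mul r4 <- r3,r4: IF@6 ID@9 stall=2 (RAW on I2.r3 (WB@11)) EX@12 MEM@13 WB@14

Answer: 5 8 11 14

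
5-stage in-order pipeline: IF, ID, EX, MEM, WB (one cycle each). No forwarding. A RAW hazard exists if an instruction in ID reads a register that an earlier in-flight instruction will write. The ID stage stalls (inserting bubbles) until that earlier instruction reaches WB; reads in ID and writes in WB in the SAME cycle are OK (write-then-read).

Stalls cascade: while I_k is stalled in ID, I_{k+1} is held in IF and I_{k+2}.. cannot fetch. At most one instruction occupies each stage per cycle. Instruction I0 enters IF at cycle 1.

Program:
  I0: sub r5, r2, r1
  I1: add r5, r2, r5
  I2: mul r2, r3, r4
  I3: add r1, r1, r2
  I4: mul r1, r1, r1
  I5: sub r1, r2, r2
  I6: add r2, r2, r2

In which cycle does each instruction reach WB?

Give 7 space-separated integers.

I0 sub r5 <- r2,r1: IF@1 ID@2 stall=0 (-) EX@3 MEM@4 WB@5
I1 add r5 <- r2,r5: IF@2 ID@3 stall=2 (RAW on I0.r5 (WB@5)) EX@6 MEM@7 WB@8
I2 mul r2 <- r3,r4: IF@3 ID@6 stall=0 (-) EX@7 MEM@8 WB@9
I3 add r1 <- r1,r2: IF@6 ID@7 stall=2 (RAW on I2.r2 (WB@9)) EX@10 MEM@11 WB@12
I4 mul r1 <- r1,r1: IF@7 ID@10 stall=2 (RAW on I3.r1 (WB@12)) EX@13 MEM@14 WB@15
I5 sub r1 <- r2,r2: IF@10 ID@13 stall=0 (-) EX@14 MEM@15 WB@16
I6 add r2 <- r2,r2: IF@13 ID@14 stall=0 (-) EX@15 MEM@16 WB@17

Answer: 5 8 9 12 15 16 17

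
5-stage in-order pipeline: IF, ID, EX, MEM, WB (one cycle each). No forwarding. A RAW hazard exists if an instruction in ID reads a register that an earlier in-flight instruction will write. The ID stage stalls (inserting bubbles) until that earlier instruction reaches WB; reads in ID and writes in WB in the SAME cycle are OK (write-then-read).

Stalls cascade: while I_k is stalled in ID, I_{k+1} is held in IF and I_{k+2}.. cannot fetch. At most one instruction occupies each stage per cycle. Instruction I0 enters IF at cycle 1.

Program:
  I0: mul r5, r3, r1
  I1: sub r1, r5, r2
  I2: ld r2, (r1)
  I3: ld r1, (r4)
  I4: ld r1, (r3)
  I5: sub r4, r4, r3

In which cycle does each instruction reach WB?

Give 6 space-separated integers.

I0 mul r5 <- r3,r1: IF@1 ID@2 stall=0 (-) EX@3 MEM@4 WB@5
I1 sub r1 <- r5,r2: IF@2 ID@3 stall=2 (RAW on I0.r5 (WB@5)) EX@6 MEM@7 WB@8
I2 ld r2 <- r1: IF@3 ID@6 stall=2 (RAW on I1.r1 (WB@8)) EX@9 MEM@10 WB@11
I3 ld r1 <- r4: IF@6 ID@9 stall=0 (-) EX@10 MEM@11 WB@12
I4 ld r1 <- r3: IF@9 ID@10 stall=0 (-) EX@11 MEM@12 WB@13
I5 sub r4 <- r4,r3: IF@10 ID@11 stall=0 (-) EX@12 MEM@13 WB@14

Answer: 5 8 11 12 13 14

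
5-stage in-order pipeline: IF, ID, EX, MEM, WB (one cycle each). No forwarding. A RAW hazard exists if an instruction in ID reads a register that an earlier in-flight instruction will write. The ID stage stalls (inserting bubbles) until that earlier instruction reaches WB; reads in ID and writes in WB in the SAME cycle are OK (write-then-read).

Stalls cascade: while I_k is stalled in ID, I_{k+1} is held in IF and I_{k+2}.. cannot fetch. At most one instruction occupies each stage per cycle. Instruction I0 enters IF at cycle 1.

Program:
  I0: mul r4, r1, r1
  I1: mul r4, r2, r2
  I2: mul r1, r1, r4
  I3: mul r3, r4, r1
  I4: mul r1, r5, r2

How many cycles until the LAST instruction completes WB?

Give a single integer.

I0 mul r4 <- r1,r1: IF@1 ID@2 stall=0 (-) EX@3 MEM@4 WB@5
I1 mul r4 <- r2,r2: IF@2 ID@3 stall=0 (-) EX@4 MEM@5 WB@6
I2 mul r1 <- r1,r4: IF@3 ID@4 stall=2 (RAW on I1.r4 (WB@6)) EX@7 MEM@8 WB@9
I3 mul r3 <- r4,r1: IF@4 ID@7 stall=2 (RAW on I2.r1 (WB@9)) EX@10 MEM@11 WB@12
I4 mul r1 <- r5,r2: IF@7 ID@10 stall=0 (-) EX@11 MEM@12 WB@13

Answer: 13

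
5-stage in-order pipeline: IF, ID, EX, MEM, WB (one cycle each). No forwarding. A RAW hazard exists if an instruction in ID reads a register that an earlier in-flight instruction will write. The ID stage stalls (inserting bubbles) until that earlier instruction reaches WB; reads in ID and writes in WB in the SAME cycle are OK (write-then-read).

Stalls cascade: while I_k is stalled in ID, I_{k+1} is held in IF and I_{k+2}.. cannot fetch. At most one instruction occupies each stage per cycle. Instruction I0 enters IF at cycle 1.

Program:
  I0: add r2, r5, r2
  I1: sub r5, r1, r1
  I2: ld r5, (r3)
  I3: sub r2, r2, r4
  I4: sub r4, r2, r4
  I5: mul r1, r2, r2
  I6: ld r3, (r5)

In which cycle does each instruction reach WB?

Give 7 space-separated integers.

I0 add r2 <- r5,r2: IF@1 ID@2 stall=0 (-) EX@3 MEM@4 WB@5
I1 sub r5 <- r1,r1: IF@2 ID@3 stall=0 (-) EX@4 MEM@5 WB@6
I2 ld r5 <- r3: IF@3 ID@4 stall=0 (-) EX@5 MEM@6 WB@7
I3 sub r2 <- r2,r4: IF@4 ID@5 stall=0 (-) EX@6 MEM@7 WB@8
I4 sub r4 <- r2,r4: IF@5 ID@6 stall=2 (RAW on I3.r2 (WB@8)) EX@9 MEM@10 WB@11
I5 mul r1 <- r2,r2: IF@6 ID@9 stall=0 (-) EX@10 MEM@11 WB@12
I6 ld r3 <- r5: IF@9 ID@10 stall=0 (-) EX@11 MEM@12 WB@13

Answer: 5 6 7 8 11 12 13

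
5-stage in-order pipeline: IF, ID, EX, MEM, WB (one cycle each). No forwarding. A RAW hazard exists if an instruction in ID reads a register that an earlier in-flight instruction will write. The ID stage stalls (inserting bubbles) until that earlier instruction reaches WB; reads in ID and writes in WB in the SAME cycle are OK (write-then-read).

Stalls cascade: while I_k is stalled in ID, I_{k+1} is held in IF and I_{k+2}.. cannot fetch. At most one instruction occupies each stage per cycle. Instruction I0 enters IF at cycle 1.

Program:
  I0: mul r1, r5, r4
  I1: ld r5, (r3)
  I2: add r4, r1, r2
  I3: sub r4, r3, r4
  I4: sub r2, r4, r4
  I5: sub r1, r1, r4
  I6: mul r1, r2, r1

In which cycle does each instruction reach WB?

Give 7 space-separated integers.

I0 mul r1 <- r5,r4: IF@1 ID@2 stall=0 (-) EX@3 MEM@4 WB@5
I1 ld r5 <- r3: IF@2 ID@3 stall=0 (-) EX@4 MEM@5 WB@6
I2 add r4 <- r1,r2: IF@3 ID@4 stall=1 (RAW on I0.r1 (WB@5)) EX@6 MEM@7 WB@8
I3 sub r4 <- r3,r4: IF@4 ID@6 stall=2 (RAW on I2.r4 (WB@8)) EX@9 MEM@10 WB@11
I4 sub r2 <- r4,r4: IF@6 ID@9 stall=2 (RAW on I3.r4 (WB@11)) EX@12 MEM@13 WB@14
I5 sub r1 <- r1,r4: IF@9 ID@12 stall=0 (-) EX@13 MEM@14 WB@15
I6 mul r1 <- r2,r1: IF@12 ID@13 stall=2 (RAW on I5.r1 (WB@15)) EX@16 MEM@17 WB@18

Answer: 5 6 8 11 14 15 18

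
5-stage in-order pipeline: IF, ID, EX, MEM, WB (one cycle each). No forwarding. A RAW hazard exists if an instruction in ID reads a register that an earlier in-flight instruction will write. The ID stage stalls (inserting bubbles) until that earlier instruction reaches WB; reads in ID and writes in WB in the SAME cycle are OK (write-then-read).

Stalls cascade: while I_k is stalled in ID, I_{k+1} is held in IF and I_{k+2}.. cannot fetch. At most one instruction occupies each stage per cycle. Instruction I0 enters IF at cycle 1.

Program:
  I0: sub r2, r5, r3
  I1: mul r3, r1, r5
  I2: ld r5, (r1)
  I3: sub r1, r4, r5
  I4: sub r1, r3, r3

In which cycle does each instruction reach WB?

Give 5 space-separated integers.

I0 sub r2 <- r5,r3: IF@1 ID@2 stall=0 (-) EX@3 MEM@4 WB@5
I1 mul r3 <- r1,r5: IF@2 ID@3 stall=0 (-) EX@4 MEM@5 WB@6
I2 ld r5 <- r1: IF@3 ID@4 stall=0 (-) EX@5 MEM@6 WB@7
I3 sub r1 <- r4,r5: IF@4 ID@5 stall=2 (RAW on I2.r5 (WB@7)) EX@8 MEM@9 WB@10
I4 sub r1 <- r3,r3: IF@5 ID@8 stall=0 (-) EX@9 MEM@10 WB@11

Answer: 5 6 7 10 11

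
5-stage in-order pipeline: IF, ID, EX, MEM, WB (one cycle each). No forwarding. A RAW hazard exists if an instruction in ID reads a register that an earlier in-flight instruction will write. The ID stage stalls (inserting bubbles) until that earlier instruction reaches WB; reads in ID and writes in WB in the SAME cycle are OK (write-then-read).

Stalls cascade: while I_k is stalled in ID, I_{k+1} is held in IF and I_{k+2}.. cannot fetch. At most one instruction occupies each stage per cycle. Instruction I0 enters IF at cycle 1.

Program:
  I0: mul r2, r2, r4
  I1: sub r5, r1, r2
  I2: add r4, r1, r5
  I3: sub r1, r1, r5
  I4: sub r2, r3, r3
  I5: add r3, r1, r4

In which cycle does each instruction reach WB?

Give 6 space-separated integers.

I0 mul r2 <- r2,r4: IF@1 ID@2 stall=0 (-) EX@3 MEM@4 WB@5
I1 sub r5 <- r1,r2: IF@2 ID@3 stall=2 (RAW on I0.r2 (WB@5)) EX@6 MEM@7 WB@8
I2 add r4 <- r1,r5: IF@3 ID@6 stall=2 (RAW on I1.r5 (WB@8)) EX@9 MEM@10 WB@11
I3 sub r1 <- r1,r5: IF@6 ID@9 stall=0 (-) EX@10 MEM@11 WB@12
I4 sub r2 <- r3,r3: IF@9 ID@10 stall=0 (-) EX@11 MEM@12 WB@13
I5 add r3 <- r1,r4: IF@10 ID@11 stall=1 (RAW on I3.r1 (WB@12)) EX@13 MEM@14 WB@15

Answer: 5 8 11 12 13 15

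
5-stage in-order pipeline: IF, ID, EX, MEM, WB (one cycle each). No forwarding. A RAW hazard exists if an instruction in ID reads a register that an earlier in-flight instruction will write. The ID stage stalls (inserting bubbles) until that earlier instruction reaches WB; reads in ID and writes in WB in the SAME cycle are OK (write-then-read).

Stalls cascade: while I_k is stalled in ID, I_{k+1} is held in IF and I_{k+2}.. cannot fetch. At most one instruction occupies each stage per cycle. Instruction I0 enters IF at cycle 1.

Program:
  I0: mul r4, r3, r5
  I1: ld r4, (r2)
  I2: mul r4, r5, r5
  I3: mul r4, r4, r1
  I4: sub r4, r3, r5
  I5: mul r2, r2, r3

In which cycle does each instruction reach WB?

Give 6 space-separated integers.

Answer: 5 6 7 10 11 12

Derivation:
I0 mul r4 <- r3,r5: IF@1 ID@2 stall=0 (-) EX@3 MEM@4 WB@5
I1 ld r4 <- r2: IF@2 ID@3 stall=0 (-) EX@4 MEM@5 WB@6
I2 mul r4 <- r5,r5: IF@3 ID@4 stall=0 (-) EX@5 MEM@6 WB@7
I3 mul r4 <- r4,r1: IF@4 ID@5 stall=2 (RAW on I2.r4 (WB@7)) EX@8 MEM@9 WB@10
I4 sub r4 <- r3,r5: IF@5 ID@8 stall=0 (-) EX@9 MEM@10 WB@11
I5 mul r2 <- r2,r3: IF@8 ID@9 stall=0 (-) EX@10 MEM@11 WB@12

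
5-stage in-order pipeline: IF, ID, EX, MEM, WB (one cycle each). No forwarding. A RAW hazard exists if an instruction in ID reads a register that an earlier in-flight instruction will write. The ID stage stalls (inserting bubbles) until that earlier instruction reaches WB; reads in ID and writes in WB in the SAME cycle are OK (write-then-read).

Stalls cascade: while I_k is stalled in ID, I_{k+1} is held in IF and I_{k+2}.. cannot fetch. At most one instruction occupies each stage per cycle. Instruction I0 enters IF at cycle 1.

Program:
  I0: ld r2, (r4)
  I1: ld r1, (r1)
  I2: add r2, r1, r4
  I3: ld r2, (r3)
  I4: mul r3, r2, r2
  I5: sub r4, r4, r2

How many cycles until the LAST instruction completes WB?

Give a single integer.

Answer: 14

Derivation:
I0 ld r2 <- r4: IF@1 ID@2 stall=0 (-) EX@3 MEM@4 WB@5
I1 ld r1 <- r1: IF@2 ID@3 stall=0 (-) EX@4 MEM@5 WB@6
I2 add r2 <- r1,r4: IF@3 ID@4 stall=2 (RAW on I1.r1 (WB@6)) EX@7 MEM@8 WB@9
I3 ld r2 <- r3: IF@4 ID@7 stall=0 (-) EX@8 MEM@9 WB@10
I4 mul r3 <- r2,r2: IF@7 ID@8 stall=2 (RAW on I3.r2 (WB@10)) EX@11 MEM@12 WB@13
I5 sub r4 <- r4,r2: IF@8 ID@11 stall=0 (-) EX@12 MEM@13 WB@14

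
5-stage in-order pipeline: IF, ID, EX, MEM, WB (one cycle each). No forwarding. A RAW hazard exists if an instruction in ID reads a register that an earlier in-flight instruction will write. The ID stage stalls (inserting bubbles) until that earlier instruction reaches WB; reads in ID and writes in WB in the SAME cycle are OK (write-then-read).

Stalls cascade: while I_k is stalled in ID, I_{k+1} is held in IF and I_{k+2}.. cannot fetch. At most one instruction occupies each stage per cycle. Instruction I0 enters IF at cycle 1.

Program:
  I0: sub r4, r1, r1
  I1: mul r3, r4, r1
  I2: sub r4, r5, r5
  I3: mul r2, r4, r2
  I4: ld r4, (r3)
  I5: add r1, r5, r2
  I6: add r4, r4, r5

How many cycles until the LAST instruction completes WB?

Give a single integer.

Answer: 16

Derivation:
I0 sub r4 <- r1,r1: IF@1 ID@2 stall=0 (-) EX@3 MEM@4 WB@5
I1 mul r3 <- r4,r1: IF@2 ID@3 stall=2 (RAW on I0.r4 (WB@5)) EX@6 MEM@7 WB@8
I2 sub r4 <- r5,r5: IF@3 ID@6 stall=0 (-) EX@7 MEM@8 WB@9
I3 mul r2 <- r4,r2: IF@6 ID@7 stall=2 (RAW on I2.r4 (WB@9)) EX@10 MEM@11 WB@12
I4 ld r4 <- r3: IF@7 ID@10 stall=0 (-) EX@11 MEM@12 WB@13
I5 add r1 <- r5,r2: IF@10 ID@11 stall=1 (RAW on I3.r2 (WB@12)) EX@13 MEM@14 WB@15
I6 add r4 <- r4,r5: IF@11 ID@13 stall=0 (-) EX@14 MEM@15 WB@16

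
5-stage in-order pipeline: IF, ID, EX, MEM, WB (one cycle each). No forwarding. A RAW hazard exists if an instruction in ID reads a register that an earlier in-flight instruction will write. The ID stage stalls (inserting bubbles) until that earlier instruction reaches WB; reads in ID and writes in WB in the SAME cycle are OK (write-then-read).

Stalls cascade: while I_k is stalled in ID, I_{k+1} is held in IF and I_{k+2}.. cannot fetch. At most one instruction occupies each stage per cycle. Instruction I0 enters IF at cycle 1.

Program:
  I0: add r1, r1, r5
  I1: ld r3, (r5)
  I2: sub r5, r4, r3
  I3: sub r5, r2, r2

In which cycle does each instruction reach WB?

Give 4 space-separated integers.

I0 add r1 <- r1,r5: IF@1 ID@2 stall=0 (-) EX@3 MEM@4 WB@5
I1 ld r3 <- r5: IF@2 ID@3 stall=0 (-) EX@4 MEM@5 WB@6
I2 sub r5 <- r4,r3: IF@3 ID@4 stall=2 (RAW on I1.r3 (WB@6)) EX@7 MEM@8 WB@9
I3 sub r5 <- r2,r2: IF@4 ID@7 stall=0 (-) EX@8 MEM@9 WB@10

Answer: 5 6 9 10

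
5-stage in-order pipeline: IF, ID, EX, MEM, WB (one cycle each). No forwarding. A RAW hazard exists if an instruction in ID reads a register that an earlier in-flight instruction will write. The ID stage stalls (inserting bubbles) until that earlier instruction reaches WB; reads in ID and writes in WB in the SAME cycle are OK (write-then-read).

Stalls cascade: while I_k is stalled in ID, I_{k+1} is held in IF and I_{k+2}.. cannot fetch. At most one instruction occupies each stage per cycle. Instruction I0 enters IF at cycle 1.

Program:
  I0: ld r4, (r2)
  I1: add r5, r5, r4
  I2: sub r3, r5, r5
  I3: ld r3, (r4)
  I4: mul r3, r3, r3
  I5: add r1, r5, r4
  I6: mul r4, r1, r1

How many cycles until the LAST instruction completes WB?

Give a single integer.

Answer: 19

Derivation:
I0 ld r4 <- r2: IF@1 ID@2 stall=0 (-) EX@3 MEM@4 WB@5
I1 add r5 <- r5,r4: IF@2 ID@3 stall=2 (RAW on I0.r4 (WB@5)) EX@6 MEM@7 WB@8
I2 sub r3 <- r5,r5: IF@3 ID@6 stall=2 (RAW on I1.r5 (WB@8)) EX@9 MEM@10 WB@11
I3 ld r3 <- r4: IF@6 ID@9 stall=0 (-) EX@10 MEM@11 WB@12
I4 mul r3 <- r3,r3: IF@9 ID@10 stall=2 (RAW on I3.r3 (WB@12)) EX@13 MEM@14 WB@15
I5 add r1 <- r5,r4: IF@10 ID@13 stall=0 (-) EX@14 MEM@15 WB@16
I6 mul r4 <- r1,r1: IF@13 ID@14 stall=2 (RAW on I5.r1 (WB@16)) EX@17 MEM@18 WB@19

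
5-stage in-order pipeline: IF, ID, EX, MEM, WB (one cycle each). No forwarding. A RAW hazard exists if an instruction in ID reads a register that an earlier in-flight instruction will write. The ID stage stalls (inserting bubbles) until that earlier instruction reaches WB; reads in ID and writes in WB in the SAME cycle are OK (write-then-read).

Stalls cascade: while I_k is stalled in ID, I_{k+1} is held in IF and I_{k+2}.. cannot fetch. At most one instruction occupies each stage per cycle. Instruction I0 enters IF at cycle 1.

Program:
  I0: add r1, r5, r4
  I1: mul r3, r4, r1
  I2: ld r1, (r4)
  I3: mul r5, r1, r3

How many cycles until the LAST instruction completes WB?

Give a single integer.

I0 add r1 <- r5,r4: IF@1 ID@2 stall=0 (-) EX@3 MEM@4 WB@5
I1 mul r3 <- r4,r1: IF@2 ID@3 stall=2 (RAW on I0.r1 (WB@5)) EX@6 MEM@7 WB@8
I2 ld r1 <- r4: IF@3 ID@6 stall=0 (-) EX@7 MEM@8 WB@9
I3 mul r5 <- r1,r3: IF@6 ID@7 stall=2 (RAW on I2.r1 (WB@9)) EX@10 MEM@11 WB@12

Answer: 12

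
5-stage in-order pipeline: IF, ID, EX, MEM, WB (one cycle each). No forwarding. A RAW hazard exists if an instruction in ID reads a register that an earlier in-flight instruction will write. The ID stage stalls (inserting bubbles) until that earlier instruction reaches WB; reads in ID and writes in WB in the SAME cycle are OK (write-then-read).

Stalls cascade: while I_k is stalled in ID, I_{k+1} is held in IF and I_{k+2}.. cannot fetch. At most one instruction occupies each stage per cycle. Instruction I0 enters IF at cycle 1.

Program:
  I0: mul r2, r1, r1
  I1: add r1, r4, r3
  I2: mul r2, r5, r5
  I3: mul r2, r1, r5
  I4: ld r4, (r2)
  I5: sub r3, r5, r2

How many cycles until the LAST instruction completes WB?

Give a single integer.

Answer: 13

Derivation:
I0 mul r2 <- r1,r1: IF@1 ID@2 stall=0 (-) EX@3 MEM@4 WB@5
I1 add r1 <- r4,r3: IF@2 ID@3 stall=0 (-) EX@4 MEM@5 WB@6
I2 mul r2 <- r5,r5: IF@3 ID@4 stall=0 (-) EX@5 MEM@6 WB@7
I3 mul r2 <- r1,r5: IF@4 ID@5 stall=1 (RAW on I1.r1 (WB@6)) EX@7 MEM@8 WB@9
I4 ld r4 <- r2: IF@5 ID@7 stall=2 (RAW on I3.r2 (WB@9)) EX@10 MEM@11 WB@12
I5 sub r3 <- r5,r2: IF@7 ID@10 stall=0 (-) EX@11 MEM@12 WB@13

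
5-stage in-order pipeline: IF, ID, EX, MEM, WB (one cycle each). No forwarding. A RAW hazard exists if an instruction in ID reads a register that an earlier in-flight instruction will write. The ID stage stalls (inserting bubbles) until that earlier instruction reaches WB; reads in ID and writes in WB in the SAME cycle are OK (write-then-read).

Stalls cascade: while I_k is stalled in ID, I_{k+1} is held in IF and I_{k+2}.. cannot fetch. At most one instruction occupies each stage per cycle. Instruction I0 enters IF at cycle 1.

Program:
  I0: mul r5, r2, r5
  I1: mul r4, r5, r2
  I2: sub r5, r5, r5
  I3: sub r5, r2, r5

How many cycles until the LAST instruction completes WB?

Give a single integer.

Answer: 12

Derivation:
I0 mul r5 <- r2,r5: IF@1 ID@2 stall=0 (-) EX@3 MEM@4 WB@5
I1 mul r4 <- r5,r2: IF@2 ID@3 stall=2 (RAW on I0.r5 (WB@5)) EX@6 MEM@7 WB@8
I2 sub r5 <- r5,r5: IF@3 ID@6 stall=0 (-) EX@7 MEM@8 WB@9
I3 sub r5 <- r2,r5: IF@6 ID@7 stall=2 (RAW on I2.r5 (WB@9)) EX@10 MEM@11 WB@12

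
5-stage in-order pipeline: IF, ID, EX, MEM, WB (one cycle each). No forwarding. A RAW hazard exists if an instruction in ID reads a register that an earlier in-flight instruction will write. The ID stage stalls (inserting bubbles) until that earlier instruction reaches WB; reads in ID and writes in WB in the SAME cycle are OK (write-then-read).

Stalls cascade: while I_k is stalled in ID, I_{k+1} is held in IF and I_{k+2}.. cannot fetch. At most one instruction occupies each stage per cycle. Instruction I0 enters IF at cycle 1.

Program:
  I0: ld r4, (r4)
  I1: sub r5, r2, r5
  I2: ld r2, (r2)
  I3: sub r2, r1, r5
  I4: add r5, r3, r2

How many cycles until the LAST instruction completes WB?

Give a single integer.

Answer: 12

Derivation:
I0 ld r4 <- r4: IF@1 ID@2 stall=0 (-) EX@3 MEM@4 WB@5
I1 sub r5 <- r2,r5: IF@2 ID@3 stall=0 (-) EX@4 MEM@5 WB@6
I2 ld r2 <- r2: IF@3 ID@4 stall=0 (-) EX@5 MEM@6 WB@7
I3 sub r2 <- r1,r5: IF@4 ID@5 stall=1 (RAW on I1.r5 (WB@6)) EX@7 MEM@8 WB@9
I4 add r5 <- r3,r2: IF@5 ID@7 stall=2 (RAW on I3.r2 (WB@9)) EX@10 MEM@11 WB@12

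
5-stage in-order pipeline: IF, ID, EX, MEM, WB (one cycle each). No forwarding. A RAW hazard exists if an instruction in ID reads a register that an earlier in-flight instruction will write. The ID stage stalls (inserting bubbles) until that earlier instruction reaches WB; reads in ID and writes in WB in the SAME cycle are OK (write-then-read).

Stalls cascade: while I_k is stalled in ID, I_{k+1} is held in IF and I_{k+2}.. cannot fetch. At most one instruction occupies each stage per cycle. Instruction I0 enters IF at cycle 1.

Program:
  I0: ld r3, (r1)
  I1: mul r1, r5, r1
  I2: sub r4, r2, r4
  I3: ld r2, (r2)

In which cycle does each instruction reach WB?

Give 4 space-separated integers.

Answer: 5 6 7 8

Derivation:
I0 ld r3 <- r1: IF@1 ID@2 stall=0 (-) EX@3 MEM@4 WB@5
I1 mul r1 <- r5,r1: IF@2 ID@3 stall=0 (-) EX@4 MEM@5 WB@6
I2 sub r4 <- r2,r4: IF@3 ID@4 stall=0 (-) EX@5 MEM@6 WB@7
I3 ld r2 <- r2: IF@4 ID@5 stall=0 (-) EX@6 MEM@7 WB@8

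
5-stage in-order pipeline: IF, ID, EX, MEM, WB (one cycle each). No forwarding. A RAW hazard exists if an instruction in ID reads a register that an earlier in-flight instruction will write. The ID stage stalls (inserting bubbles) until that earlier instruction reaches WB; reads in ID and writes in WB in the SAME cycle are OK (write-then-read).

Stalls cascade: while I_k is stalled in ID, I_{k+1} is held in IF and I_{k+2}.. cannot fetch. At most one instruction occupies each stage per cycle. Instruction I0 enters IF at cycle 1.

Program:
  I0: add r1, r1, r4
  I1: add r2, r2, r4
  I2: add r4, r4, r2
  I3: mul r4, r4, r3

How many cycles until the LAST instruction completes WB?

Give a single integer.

Answer: 12

Derivation:
I0 add r1 <- r1,r4: IF@1 ID@2 stall=0 (-) EX@3 MEM@4 WB@5
I1 add r2 <- r2,r4: IF@2 ID@3 stall=0 (-) EX@4 MEM@5 WB@6
I2 add r4 <- r4,r2: IF@3 ID@4 stall=2 (RAW on I1.r2 (WB@6)) EX@7 MEM@8 WB@9
I3 mul r4 <- r4,r3: IF@4 ID@7 stall=2 (RAW on I2.r4 (WB@9)) EX@10 MEM@11 WB@12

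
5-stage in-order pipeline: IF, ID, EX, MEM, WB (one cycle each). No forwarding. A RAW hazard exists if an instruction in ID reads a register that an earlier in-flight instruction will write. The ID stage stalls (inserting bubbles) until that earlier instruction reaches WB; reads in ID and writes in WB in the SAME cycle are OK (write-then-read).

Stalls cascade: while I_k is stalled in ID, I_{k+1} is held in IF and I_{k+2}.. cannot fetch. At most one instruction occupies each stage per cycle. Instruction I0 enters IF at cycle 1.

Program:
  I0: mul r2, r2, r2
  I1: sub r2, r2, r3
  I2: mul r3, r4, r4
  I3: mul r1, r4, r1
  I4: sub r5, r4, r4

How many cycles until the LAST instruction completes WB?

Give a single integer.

I0 mul r2 <- r2,r2: IF@1 ID@2 stall=0 (-) EX@3 MEM@4 WB@5
I1 sub r2 <- r2,r3: IF@2 ID@3 stall=2 (RAW on I0.r2 (WB@5)) EX@6 MEM@7 WB@8
I2 mul r3 <- r4,r4: IF@3 ID@6 stall=0 (-) EX@7 MEM@8 WB@9
I3 mul r1 <- r4,r1: IF@6 ID@7 stall=0 (-) EX@8 MEM@9 WB@10
I4 sub r5 <- r4,r4: IF@7 ID@8 stall=0 (-) EX@9 MEM@10 WB@11

Answer: 11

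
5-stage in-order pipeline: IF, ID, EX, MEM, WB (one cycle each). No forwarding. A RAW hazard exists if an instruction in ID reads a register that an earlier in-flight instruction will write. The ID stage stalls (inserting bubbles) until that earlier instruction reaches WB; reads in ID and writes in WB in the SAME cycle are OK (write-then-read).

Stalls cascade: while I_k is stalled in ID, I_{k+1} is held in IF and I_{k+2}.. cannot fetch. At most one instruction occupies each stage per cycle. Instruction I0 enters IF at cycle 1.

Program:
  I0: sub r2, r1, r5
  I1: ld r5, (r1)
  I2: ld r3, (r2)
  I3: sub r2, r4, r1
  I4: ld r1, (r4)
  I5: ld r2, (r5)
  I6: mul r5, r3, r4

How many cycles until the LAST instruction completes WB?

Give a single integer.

Answer: 12

Derivation:
I0 sub r2 <- r1,r5: IF@1 ID@2 stall=0 (-) EX@3 MEM@4 WB@5
I1 ld r5 <- r1: IF@2 ID@3 stall=0 (-) EX@4 MEM@5 WB@6
I2 ld r3 <- r2: IF@3 ID@4 stall=1 (RAW on I0.r2 (WB@5)) EX@6 MEM@7 WB@8
I3 sub r2 <- r4,r1: IF@4 ID@6 stall=0 (-) EX@7 MEM@8 WB@9
I4 ld r1 <- r4: IF@6 ID@7 stall=0 (-) EX@8 MEM@9 WB@10
I5 ld r2 <- r5: IF@7 ID@8 stall=0 (-) EX@9 MEM@10 WB@11
I6 mul r5 <- r3,r4: IF@8 ID@9 stall=0 (-) EX@10 MEM@11 WB@12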